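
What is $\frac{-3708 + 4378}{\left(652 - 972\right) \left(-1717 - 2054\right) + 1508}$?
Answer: $\frac{335}{604114} \approx 0.00055453$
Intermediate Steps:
$\frac{-3708 + 4378}{\left(652 - 972\right) \left(-1717 - 2054\right) + 1508} = \frac{670}{\left(-320\right) \left(-3771\right) + 1508} = \frac{670}{1206720 + 1508} = \frac{670}{1208228} = 670 \cdot \frac{1}{1208228} = \frac{335}{604114}$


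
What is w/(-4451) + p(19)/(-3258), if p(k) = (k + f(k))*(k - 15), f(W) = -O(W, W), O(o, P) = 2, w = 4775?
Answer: -7929809/7250679 ≈ -1.0937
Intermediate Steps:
f(W) = -2 (f(W) = -1*2 = -2)
p(k) = (-15 + k)*(-2 + k) (p(k) = (k - 2)*(k - 15) = (-2 + k)*(-15 + k) = (-15 + k)*(-2 + k))
w/(-4451) + p(19)/(-3258) = 4775/(-4451) + (30 + 19² - 17*19)/(-3258) = 4775*(-1/4451) + (30 + 361 - 323)*(-1/3258) = -4775/4451 + 68*(-1/3258) = -4775/4451 - 34/1629 = -7929809/7250679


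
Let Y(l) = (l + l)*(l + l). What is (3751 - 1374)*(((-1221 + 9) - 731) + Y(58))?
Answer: 27366401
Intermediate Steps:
Y(l) = 4*l² (Y(l) = (2*l)*(2*l) = 4*l²)
(3751 - 1374)*(((-1221 + 9) - 731) + Y(58)) = (3751 - 1374)*(((-1221 + 9) - 731) + 4*58²) = 2377*((-1212 - 731) + 4*3364) = 2377*(-1943 + 13456) = 2377*11513 = 27366401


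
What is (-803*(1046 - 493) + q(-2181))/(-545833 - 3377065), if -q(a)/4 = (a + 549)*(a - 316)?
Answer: 16744475/3922898 ≈ 4.2684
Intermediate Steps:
q(a) = -4*(-316 + a)*(549 + a) (q(a) = -4*(a + 549)*(a - 316) = -4*(549 + a)*(-316 + a) = -4*(-316 + a)*(549 + a))
(-803*(1046 - 493) + q(-2181))/(-545833 - 3377065) = (-803*(1046 - 493) + (693936 - 932*(-2181) - 4*(-2181)**2))/(-545833 - 3377065) = (-803*553 + (693936 + 2032692 - 4*4756761))/(-3922898) = (-444059 + (693936 + 2032692 - 19027044))*(-1/3922898) = (-444059 - 16300416)*(-1/3922898) = -16744475*(-1/3922898) = 16744475/3922898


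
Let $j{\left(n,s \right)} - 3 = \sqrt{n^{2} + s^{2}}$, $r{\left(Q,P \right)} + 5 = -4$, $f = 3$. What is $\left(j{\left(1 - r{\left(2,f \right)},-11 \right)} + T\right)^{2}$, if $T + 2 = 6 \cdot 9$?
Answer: $\left(55 + \sqrt{221}\right)^{2} \approx 4881.3$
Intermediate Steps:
$r{\left(Q,P \right)} = -9$ ($r{\left(Q,P \right)} = -5 - 4 = -9$)
$j{\left(n,s \right)} = 3 + \sqrt{n^{2} + s^{2}}$
$T = 52$ ($T = -2 + 6 \cdot 9 = -2 + 54 = 52$)
$\left(j{\left(1 - r{\left(2,f \right)},-11 \right)} + T\right)^{2} = \left(\left(3 + \sqrt{\left(1 - -9\right)^{2} + \left(-11\right)^{2}}\right) + 52\right)^{2} = \left(\left(3 + \sqrt{\left(1 + 9\right)^{2} + 121}\right) + 52\right)^{2} = \left(\left(3 + \sqrt{10^{2} + 121}\right) + 52\right)^{2} = \left(\left(3 + \sqrt{100 + 121}\right) + 52\right)^{2} = \left(\left(3 + \sqrt{221}\right) + 52\right)^{2} = \left(55 + \sqrt{221}\right)^{2}$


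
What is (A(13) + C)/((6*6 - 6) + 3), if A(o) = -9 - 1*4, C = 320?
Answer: 307/33 ≈ 9.3030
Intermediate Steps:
A(o) = -13 (A(o) = -9 - 4 = -13)
(A(13) + C)/((6*6 - 6) + 3) = (-13 + 320)/((6*6 - 6) + 3) = 307/((36 - 6) + 3) = 307/(30 + 3) = 307/33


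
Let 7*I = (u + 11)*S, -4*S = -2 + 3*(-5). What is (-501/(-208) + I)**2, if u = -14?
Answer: 731025/2119936 ≈ 0.34483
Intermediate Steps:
S = 17/4 (S = -(-2 + 3*(-5))/4 = -(-2 - 15)/4 = -1/4*(-17) = 17/4 ≈ 4.2500)
I = -51/28 (I = ((-14 + 11)*(17/4))/7 = (-3*17/4)/7 = (1/7)*(-51/4) = -51/28 ≈ -1.8214)
(-501/(-208) + I)**2 = (-501/(-208) - 51/28)**2 = (-501*(-1/208) - 51/28)**2 = (501/208 - 51/28)**2 = (855/1456)**2 = 731025/2119936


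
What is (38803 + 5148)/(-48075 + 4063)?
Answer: -43951/44012 ≈ -0.99861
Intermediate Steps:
(38803 + 5148)/(-48075 + 4063) = 43951/(-44012) = 43951*(-1/44012) = -43951/44012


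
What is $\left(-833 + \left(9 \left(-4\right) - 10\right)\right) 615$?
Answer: $-540585$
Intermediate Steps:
$\left(-833 + \left(9 \left(-4\right) - 10\right)\right) 615 = \left(-833 - 46\right) 615 = \left(-879\right) 615 = -540585$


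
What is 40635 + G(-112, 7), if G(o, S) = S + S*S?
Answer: 40691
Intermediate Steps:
G(o, S) = S + S²
40635 + G(-112, 7) = 40635 + 7*(1 + 7) = 40635 + 7*8 = 40635 + 56 = 40691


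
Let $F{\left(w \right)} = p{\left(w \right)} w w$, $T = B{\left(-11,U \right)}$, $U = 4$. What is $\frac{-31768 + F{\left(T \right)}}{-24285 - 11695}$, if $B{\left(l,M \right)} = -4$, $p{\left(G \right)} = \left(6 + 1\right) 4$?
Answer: $\frac{1566}{1799} \approx 0.87048$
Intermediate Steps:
$p{\left(G \right)} = 28$ ($p{\left(G \right)} = 7 \cdot 4 = 28$)
$T = -4$
$F{\left(w \right)} = 28 w^{2}$ ($F{\left(w \right)} = 28 w w = 28 w^{2}$)
$\frac{-31768 + F{\left(T \right)}}{-24285 - 11695} = \frac{-31768 + 28 \left(-4\right)^{2}}{-24285 - 11695} = \frac{-31768 + 28 \cdot 16}{-35980} = \left(-31768 + 448\right) \left(- \frac{1}{35980}\right) = \left(-31320\right) \left(- \frac{1}{35980}\right) = \frac{1566}{1799}$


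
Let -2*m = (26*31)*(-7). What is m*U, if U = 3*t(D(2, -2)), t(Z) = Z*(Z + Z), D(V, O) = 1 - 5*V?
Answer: 1371006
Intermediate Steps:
t(Z) = 2*Z² (t(Z) = Z*(2*Z) = 2*Z²)
m = 2821 (m = -26*31*(-7)/2 = -403*(-7) = -½*(-5642) = 2821)
U = 486 (U = 3*(2*(1 - 5*2)²) = 3*(2*(1 - 10)²) = 3*(2*(-9)²) = 3*(2*81) = 3*162 = 486)
m*U = 2821*486 = 1371006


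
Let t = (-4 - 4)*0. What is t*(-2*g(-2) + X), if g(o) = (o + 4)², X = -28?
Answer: 0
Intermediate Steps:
g(o) = (4 + o)²
t = 0 (t = -8*0 = 0)
t*(-2*g(-2) + X) = 0*(-2*(4 - 2)² - 28) = 0*(-2*2² - 28) = 0*(-2*4 - 28) = 0*(-8 - 28) = 0*(-36) = 0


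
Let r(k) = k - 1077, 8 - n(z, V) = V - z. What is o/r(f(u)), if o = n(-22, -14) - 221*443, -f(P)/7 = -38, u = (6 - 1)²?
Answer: 97903/811 ≈ 120.72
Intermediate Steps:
u = 25 (u = 5² = 25)
f(P) = 266 (f(P) = -7*(-38) = 266)
n(z, V) = 8 + z - V (n(z, V) = 8 - (V - z) = 8 + (z - V) = 8 + z - V)
r(k) = -1077 + k
o = -97903 (o = (8 - 22 - 1*(-14)) - 221*443 = (8 - 22 + 14) - 97903 = 0 - 97903 = -97903)
o/r(f(u)) = -97903/(-1077 + 266) = -97903/(-811) = -97903*(-1/811) = 97903/811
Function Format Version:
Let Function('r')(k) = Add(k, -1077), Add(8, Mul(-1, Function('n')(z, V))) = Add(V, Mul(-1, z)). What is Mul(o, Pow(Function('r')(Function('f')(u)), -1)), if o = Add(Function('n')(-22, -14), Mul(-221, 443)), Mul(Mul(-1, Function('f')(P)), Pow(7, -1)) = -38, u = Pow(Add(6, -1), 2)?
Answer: Rational(97903, 811) ≈ 120.72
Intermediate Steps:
u = 25 (u = Pow(5, 2) = 25)
Function('f')(P) = 266 (Function('f')(P) = Mul(-7, -38) = 266)
Function('n')(z, V) = Add(8, z, Mul(-1, V)) (Function('n')(z, V) = Add(8, Mul(-1, Add(V, Mul(-1, z)))) = Add(8, Add(z, Mul(-1, V))) = Add(8, z, Mul(-1, V)))
Function('r')(k) = Add(-1077, k)
o = -97903 (o = Add(Add(8, -22, Mul(-1, -14)), Mul(-221, 443)) = Add(Add(8, -22, 14), -97903) = Add(0, -97903) = -97903)
Mul(o, Pow(Function('r')(Function('f')(u)), -1)) = Mul(-97903, Pow(Add(-1077, 266), -1)) = Mul(-97903, Pow(-811, -1)) = Mul(-97903, Rational(-1, 811)) = Rational(97903, 811)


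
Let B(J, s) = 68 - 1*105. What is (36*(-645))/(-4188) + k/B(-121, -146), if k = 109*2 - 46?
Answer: 11567/12913 ≈ 0.89576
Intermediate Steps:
B(J, s) = -37 (B(J, s) = 68 - 105 = -37)
k = 172 (k = 218 - 46 = 172)
(36*(-645))/(-4188) + k/B(-121, -146) = (36*(-645))/(-4188) + 172/(-37) = -23220*(-1/4188) + 172*(-1/37) = 1935/349 - 172/37 = 11567/12913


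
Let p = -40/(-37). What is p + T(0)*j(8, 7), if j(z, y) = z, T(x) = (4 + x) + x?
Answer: 1224/37 ≈ 33.081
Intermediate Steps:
p = 40/37 (p = -40*(-1/37) = 40/37 ≈ 1.0811)
T(x) = 4 + 2*x
p + T(0)*j(8, 7) = 40/37 + (4 + 2*0)*8 = 40/37 + (4 + 0)*8 = 40/37 + 4*8 = 40/37 + 32 = 1224/37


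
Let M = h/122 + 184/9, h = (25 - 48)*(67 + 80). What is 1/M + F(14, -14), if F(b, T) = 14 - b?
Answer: -1098/7981 ≈ -0.13758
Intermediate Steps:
h = -3381 (h = -23*147 = -3381)
M = -7981/1098 (M = -3381/122 + 184/9 = -7981/1098 ≈ -7.2687)
1/M + F(14, -14) = 1/(-7981/1098) + (14 - 1*14) = -1098/7981 + (14 - 14) = -1098/7981 + 0 = -1098/7981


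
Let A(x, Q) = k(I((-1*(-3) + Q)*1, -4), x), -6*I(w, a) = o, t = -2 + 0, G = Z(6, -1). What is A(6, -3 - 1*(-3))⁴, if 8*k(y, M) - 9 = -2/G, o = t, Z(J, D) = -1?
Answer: 14641/4096 ≈ 3.5745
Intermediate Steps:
G = -1
t = -2
o = -2
I(w, a) = ⅓ (I(w, a) = -⅙*(-2) = ⅓)
k(y, M) = 11/8 (k(y, M) = 9/8 + (-2/(-1))/8 = 9/8 + (-2*(-1))/8 = 9/8 + (⅛)*2 = 9/8 + ¼ = 11/8)
A(x, Q) = 11/8
A(6, -3 - 1*(-3))⁴ = (11/8)⁴ = 14641/4096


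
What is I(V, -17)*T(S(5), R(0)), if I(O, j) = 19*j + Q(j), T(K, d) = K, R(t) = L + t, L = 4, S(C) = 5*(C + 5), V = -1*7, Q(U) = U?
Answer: -17000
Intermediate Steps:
V = -7
S(C) = 25 + 5*C (S(C) = 5*(5 + C) = 25 + 5*C)
R(t) = 4 + t
I(O, j) = 20*j (I(O, j) = 19*j + j = 20*j)
I(V, -17)*T(S(5), R(0)) = (20*(-17))*(25 + 5*5) = -340*(25 + 25) = -340*50 = -17000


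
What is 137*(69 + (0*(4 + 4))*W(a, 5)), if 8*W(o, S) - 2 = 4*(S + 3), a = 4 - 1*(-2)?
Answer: 9453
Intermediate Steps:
a = 6 (a = 4 + 2 = 6)
W(o, S) = 7/4 + S/2 (W(o, S) = 1/4 + (4*(S + 3))/8 = 1/4 + (4*(3 + S))/8 = 1/4 + (12 + 4*S)/8 = 1/4 + (3/2 + S/2) = 7/4 + S/2)
137*(69 + (0*(4 + 4))*W(a, 5)) = 137*(69 + (0*(4 + 4))*(7/4 + (1/2)*5)) = 137*(69 + (0*8)*(7/4 + 5/2)) = 137*(69 + 0*(17/4)) = 137*(69 + 0) = 137*69 = 9453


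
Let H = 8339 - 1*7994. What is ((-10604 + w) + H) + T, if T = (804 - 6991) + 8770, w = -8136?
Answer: -15812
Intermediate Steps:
H = 345 (H = 8339 - 7994 = 345)
T = 2583 (T = -6187 + 8770 = 2583)
((-10604 + w) + H) + T = ((-10604 - 8136) + 345) + 2583 = (-18740 + 345) + 2583 = -18395 + 2583 = -15812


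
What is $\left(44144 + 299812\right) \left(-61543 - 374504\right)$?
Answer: $-149980981932$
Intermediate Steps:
$\left(44144 + 299812\right) \left(-61543 - 374504\right) = 343956 \left(-436047\right) = -149980981932$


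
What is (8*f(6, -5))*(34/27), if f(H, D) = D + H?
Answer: 272/27 ≈ 10.074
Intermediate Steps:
(8*f(6, -5))*(34/27) = (8*(-5 + 6))*(34/27) = (8*1)*(34*(1/27)) = 8*(34/27) = 272/27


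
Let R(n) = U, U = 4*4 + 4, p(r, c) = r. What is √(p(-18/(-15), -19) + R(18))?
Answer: √530/5 ≈ 4.6043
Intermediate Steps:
U = 20 (U = 16 + 4 = 20)
R(n) = 20
√(p(-18/(-15), -19) + R(18)) = √(-18/(-15) + 20) = √(-18*(-1/15) + 20) = √(6/5 + 20) = √(106/5) = √530/5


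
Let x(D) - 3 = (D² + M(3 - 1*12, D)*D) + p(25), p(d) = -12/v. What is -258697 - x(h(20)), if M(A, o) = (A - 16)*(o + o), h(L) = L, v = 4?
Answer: -239097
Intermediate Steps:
p(d) = -3 (p(d) = -12/4 = -12*¼ = -3)
M(A, o) = 2*o*(-16 + A) (M(A, o) = (-16 + A)*(2*o) = 2*o*(-16 + A))
x(D) = -49*D² (x(D) = 3 + ((D² + (2*D*(-16 + (3 - 1*12)))*D) - 3) = 3 + ((D² + (2*D*(-16 + (3 - 12)))*D) - 3) = 3 + ((D² + (2*D*(-16 - 9))*D) - 3) = 3 + ((D² + (2*D*(-25))*D) - 3) = 3 + ((D² + (-50*D)*D) - 3) = 3 + ((D² - 50*D²) - 3) = 3 + (-49*D² - 3) = 3 + (-3 - 49*D²) = -49*D²)
-258697 - x(h(20)) = -258697 - (-49)*20² = -258697 - (-49)*400 = -258697 - 1*(-19600) = -258697 + 19600 = -239097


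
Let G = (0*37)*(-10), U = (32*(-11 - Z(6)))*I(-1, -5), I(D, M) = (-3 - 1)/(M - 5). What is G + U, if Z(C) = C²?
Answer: -3008/5 ≈ -601.60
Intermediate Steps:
I(D, M) = -4/(-5 + M)
U = -3008/5 (U = (32*(-11 - 1*6²))*(-4/(-5 - 5)) = (32*(-11 - 1*36))*(-4/(-10)) = (32*(-11 - 36))*(-4*(-⅒)) = (32*(-47))*(⅖) = -1504*⅖ = -3008/5 ≈ -601.60)
G = 0 (G = 0*(-10) = 0)
G + U = 0 - 3008/5 = -3008/5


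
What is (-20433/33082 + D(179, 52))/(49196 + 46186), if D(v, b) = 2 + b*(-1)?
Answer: -1721/3242988 ≈ -0.00053068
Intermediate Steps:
D(v, b) = 2 - b
(-20433/33082 + D(179, 52))/(49196 + 46186) = (-20433/33082 + (2 - 1*52))/(49196 + 46186) = (-20433*1/33082 + (2 - 52))/95382 = (-21/34 - 50)*(1/95382) = -1721/34*1/95382 = -1721/3242988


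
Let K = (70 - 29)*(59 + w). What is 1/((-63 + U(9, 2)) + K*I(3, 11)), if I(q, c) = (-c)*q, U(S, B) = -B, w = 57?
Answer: -1/157013 ≈ -6.3689e-6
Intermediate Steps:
I(q, c) = -c*q
K = 4756 (K = (70 - 29)*(59 + 57) = 41*116 = 4756)
1/((-63 + U(9, 2)) + K*I(3, 11)) = 1/((-63 - 1*2) + 4756*(-1*11*3)) = 1/((-63 - 2) + 4756*(-33)) = 1/(-65 - 156948) = 1/(-157013) = -1/157013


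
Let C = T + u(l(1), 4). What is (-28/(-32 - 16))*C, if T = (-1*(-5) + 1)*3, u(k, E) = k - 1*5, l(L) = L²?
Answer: 49/6 ≈ 8.1667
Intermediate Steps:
u(k, E) = -5 + k (u(k, E) = k - 5 = -5 + k)
T = 18 (T = (5 + 1)*3 = 6*3 = 18)
C = 14 (C = 18 + (-5 + 1²) = 18 + (-5 + 1) = 18 - 4 = 14)
(-28/(-32 - 16))*C = -28/(-32 - 16)*14 = -28/(-48)*14 = -28*(-1/48)*14 = (7/12)*14 = 49/6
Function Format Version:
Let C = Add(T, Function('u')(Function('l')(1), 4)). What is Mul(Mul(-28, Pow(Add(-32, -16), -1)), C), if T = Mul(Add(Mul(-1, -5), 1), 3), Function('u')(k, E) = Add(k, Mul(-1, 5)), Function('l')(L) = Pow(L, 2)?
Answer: Rational(49, 6) ≈ 8.1667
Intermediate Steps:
Function('u')(k, E) = Add(-5, k) (Function('u')(k, E) = Add(k, -5) = Add(-5, k))
T = 18 (T = Mul(Add(5, 1), 3) = Mul(6, 3) = 18)
C = 14 (C = Add(18, Add(-5, Pow(1, 2))) = Add(18, Add(-5, 1)) = Add(18, -4) = 14)
Mul(Mul(-28, Pow(Add(-32, -16), -1)), C) = Mul(Mul(-28, Pow(Add(-32, -16), -1)), 14) = Mul(Mul(-28, Pow(-48, -1)), 14) = Mul(Mul(-28, Rational(-1, 48)), 14) = Mul(Rational(7, 12), 14) = Rational(49, 6)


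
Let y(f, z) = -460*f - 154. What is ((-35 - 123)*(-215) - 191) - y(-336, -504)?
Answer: -120627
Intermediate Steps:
y(f, z) = -154 - 460*f
((-35 - 123)*(-215) - 191) - y(-336, -504) = ((-35 - 123)*(-215) - 191) - (-154 - 460*(-336)) = (-158*(-215) - 191) - (-154 + 154560) = (33970 - 191) - 1*154406 = 33779 - 154406 = -120627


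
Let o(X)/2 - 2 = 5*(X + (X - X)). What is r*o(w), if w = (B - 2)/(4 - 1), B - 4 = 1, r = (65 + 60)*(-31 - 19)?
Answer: -87500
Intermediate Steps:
r = -6250 (r = 125*(-50) = -6250)
B = 5 (B = 4 + 1 = 5)
w = 1 (w = (5 - 2)/(4 - 1) = 3/3 = 3*(⅓) = 1)
o(X) = 4 + 10*X (o(X) = 4 + 2*(5*(X + (X - X))) = 4 + 2*(5*(X + 0)) = 4 + 2*(5*X) = 4 + 10*X)
r*o(w) = -6250*(4 + 10*1) = -6250*(4 + 10) = -6250*14 = -87500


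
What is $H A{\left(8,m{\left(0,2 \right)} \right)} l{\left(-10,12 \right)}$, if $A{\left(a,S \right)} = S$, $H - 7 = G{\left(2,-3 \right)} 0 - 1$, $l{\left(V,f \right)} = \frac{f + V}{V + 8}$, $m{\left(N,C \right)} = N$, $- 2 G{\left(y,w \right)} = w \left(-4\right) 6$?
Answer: $0$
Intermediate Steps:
$G{\left(y,w \right)} = 12 w$ ($G{\left(y,w \right)} = - \frac{w \left(-4\right) 6}{2} = - \frac{- 4 w 6}{2} = - \frac{\left(-24\right) w}{2} = 12 w$)
$l{\left(V,f \right)} = \frac{V + f}{8 + V}$
$H = 6$ ($H = 7 - \left(1 - 12 \left(-3\right) 0\right) = 7 - 1 = 6$)
$H A{\left(8,m{\left(0,2 \right)} \right)} l{\left(-10,12 \right)} = 6 \cdot 0 \frac{-10 + 12}{8 - 10} = 0 \frac{1}{-2} \cdot 2 = 0 \left(\left(- \frac{1}{2}\right) 2\right) = 0 \left(-1\right) = 0$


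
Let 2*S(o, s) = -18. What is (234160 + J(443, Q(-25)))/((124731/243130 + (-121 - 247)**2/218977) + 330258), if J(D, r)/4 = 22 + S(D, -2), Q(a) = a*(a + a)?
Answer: 12469418308478120/17582955870683887 ≈ 0.70918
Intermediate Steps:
Q(a) = 2*a**2 (Q(a) = a*(2*a) = 2*a**2)
S(o, s) = -9 (S(o, s) = (1/2)*(-18) = -9)
J(D, r) = 52 (J(D, r) = 4*(22 - 9) = 4*13 = 52)
(234160 + J(443, Q(-25)))/((124731/243130 + (-121 - 247)**2/218977) + 330258) = (234160 + 52)/((124731/243130 + (-121 - 247)**2/218977) + 330258) = 234212/((124731*(1/243130) + (-368)**2*(1/218977)) + 330258) = 234212/((124731/243130 + 135424*(1/218977)) + 330258) = 234212/((124731/243130 + 135424/218977) + 330258) = 234212/(60238857307/53239878010 + 330258) = 234212/(17582955870683887/53239878010) = 234212*(53239878010/17582955870683887) = 12469418308478120/17582955870683887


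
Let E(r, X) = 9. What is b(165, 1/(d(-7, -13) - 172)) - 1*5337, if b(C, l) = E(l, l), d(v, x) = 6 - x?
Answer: -5328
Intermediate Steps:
b(C, l) = 9
b(165, 1/(d(-7, -13) - 172)) - 1*5337 = 9 - 1*5337 = 9 - 5337 = -5328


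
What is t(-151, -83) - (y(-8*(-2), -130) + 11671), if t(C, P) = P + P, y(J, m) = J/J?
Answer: -11838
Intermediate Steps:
y(J, m) = 1
t(C, P) = 2*P
t(-151, -83) - (y(-8*(-2), -130) + 11671) = 2*(-83) - (1 + 11671) = -166 - 1*11672 = -166 - 11672 = -11838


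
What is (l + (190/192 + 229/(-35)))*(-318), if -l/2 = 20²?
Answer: 143452927/560 ≈ 2.5617e+5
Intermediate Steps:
l = -800 (l = -2*20² = -2*400 = -800)
(l + (190/192 + 229/(-35)))*(-318) = (-800 + (190/192 + 229/(-35)))*(-318) = (-800 + (190*(1/192) + 229*(-1/35)))*(-318) = (-800 + (95/96 - 229/35))*(-318) = (-800 - 18659/3360)*(-318) = -2706659/3360*(-318) = 143452927/560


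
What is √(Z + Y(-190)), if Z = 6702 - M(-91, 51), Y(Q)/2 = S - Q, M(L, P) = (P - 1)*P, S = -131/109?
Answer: √53816134/109 ≈ 67.302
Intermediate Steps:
S = -131/109 (S = -131*1/109 = -131/109 ≈ -1.2018)
M(L, P) = P*(-1 + P) (M(L, P) = (-1 + P)*P = P*(-1 + P))
Y(Q) = -262/109 - 2*Q (Y(Q) = 2*(-131/109 - Q) = -262/109 - 2*Q)
Z = 4152 (Z = 6702 - 51*(-1 + 51) = 6702 - 51*50 = 6702 - 1*2550 = 6702 - 2550 = 4152)
√(Z + Y(-190)) = √(4152 + (-262/109 - 2*(-190))) = √(4152 + (-262/109 + 380)) = √(4152 + 41158/109) = √(493726/109) = √53816134/109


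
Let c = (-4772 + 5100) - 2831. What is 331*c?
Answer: -828493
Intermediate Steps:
c = -2503 (c = 328 - 2831 = -2503)
331*c = 331*(-2503) = -828493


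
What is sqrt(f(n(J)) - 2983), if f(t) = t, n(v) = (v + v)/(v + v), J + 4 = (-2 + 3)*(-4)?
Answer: I*sqrt(2982) ≈ 54.608*I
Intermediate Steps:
J = -8 (J = -4 + (-2 + 3)*(-4) = -4 + 1*(-4) = -4 - 4 = -8)
n(v) = 1 (n(v) = (2*v)/((2*v)) = (2*v)*(1/(2*v)) = 1)
sqrt(f(n(J)) - 2983) = sqrt(1 - 2983) = sqrt(-2982) = I*sqrt(2982)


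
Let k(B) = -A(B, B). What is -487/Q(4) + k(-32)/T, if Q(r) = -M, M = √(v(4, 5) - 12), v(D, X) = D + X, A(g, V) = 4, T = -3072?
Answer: 1/768 - 487*I*√3/3 ≈ 0.0013021 - 281.17*I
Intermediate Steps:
k(B) = -4 (k(B) = -1*4 = -4)
M = I*√3 (M = √((4 + 5) - 12) = √(9 - 12) = √(-3) = I*√3 ≈ 1.732*I)
Q(r) = -I*√3
-487/Q(4) + k(-32)/T = -487*I*√3/3 - 4/(-3072) = -487*I*√3/3 - 4*(-1/3072) = -487*I*√3/3 + 1/768 = 1/768 - 487*I*√3/3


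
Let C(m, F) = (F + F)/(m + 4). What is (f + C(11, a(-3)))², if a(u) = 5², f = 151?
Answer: 214369/9 ≈ 23819.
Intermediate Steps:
a(u) = 25
C(m, F) = 2*F/(4 + m) (C(m, F) = (2*F)/(4 + m) = 2*F/(4 + m))
(f + C(11, a(-3)))² = (151 + 2*25/(4 + 11))² = (151 + 2*25/15)² = (151 + 2*25*(1/15))² = (151 + 10/3)² = (463/3)² = 214369/9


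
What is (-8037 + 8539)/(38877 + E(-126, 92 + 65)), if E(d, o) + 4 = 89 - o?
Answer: 502/38805 ≈ 0.012936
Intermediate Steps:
E(d, o) = 85 - o (E(d, o) = -4 + (89 - o) = 85 - o)
(-8037 + 8539)/(38877 + E(-126, 92 + 65)) = (-8037 + 8539)/(38877 + (85 - (92 + 65))) = 502/(38877 + (85 - 1*157)) = 502/(38877 + (85 - 157)) = 502/(38877 - 72) = 502/38805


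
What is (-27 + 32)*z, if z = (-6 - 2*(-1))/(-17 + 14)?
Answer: 20/3 ≈ 6.6667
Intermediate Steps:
z = 4/3 (z = (-6 + 2)/(-3) = -4*(-⅓) = 4/3 ≈ 1.3333)
(-27 + 32)*z = (-27 + 32)*(4/3) = 5*(4/3) = 20/3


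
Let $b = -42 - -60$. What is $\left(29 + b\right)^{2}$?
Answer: $2209$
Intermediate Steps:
$b = 18$ ($b = -42 + 60 = 18$)
$\left(29 + b\right)^{2} = \left(29 + 18\right)^{2} = 47^{2} = 2209$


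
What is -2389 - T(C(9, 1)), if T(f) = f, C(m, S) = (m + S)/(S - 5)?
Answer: -4773/2 ≈ -2386.5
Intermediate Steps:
C(m, S) = (S + m)/(-5 + S)
-2389 - T(C(9, 1)) = -2389 - (1 + 9)/(-5 + 1) = -2389 - 10/(-4) = -2389 - (-1)*10/4 = -2389 - 1*(-5/2) = -2389 + 5/2 = -4773/2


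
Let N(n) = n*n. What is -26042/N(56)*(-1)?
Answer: 13021/1568 ≈ 8.3042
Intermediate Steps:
N(n) = n²
-26042/N(56)*(-1) = -26042/(56²)*(-1) = -26042/3136*(-1) = -26042*1/3136*(-1) = -13021/1568*(-1) = 13021/1568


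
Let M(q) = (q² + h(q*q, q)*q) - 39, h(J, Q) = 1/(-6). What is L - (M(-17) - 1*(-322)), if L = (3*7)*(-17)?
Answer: -5591/6 ≈ -931.83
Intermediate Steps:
h(J, Q) = -⅙
L = -357 (L = 21*(-17) = -357)
M(q) = -39 + q² - q/6 (M(q) = (q² - q/6) - 39 = -39 + q² - q/6)
L - (M(-17) - 1*(-322)) = -357 - ((-39 + (-17)² - ⅙*(-17)) - 1*(-322)) = -357 - ((-39 + 289 + 17/6) + 322) = -357 - (1517/6 + 322) = -357 - 1*3449/6 = -357 - 3449/6 = -5591/6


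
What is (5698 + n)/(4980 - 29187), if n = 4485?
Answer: -10183/24207 ≈ -0.42066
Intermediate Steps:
(5698 + n)/(4980 - 29187) = (5698 + 4485)/(4980 - 29187) = 10183/(-24207) = 10183*(-1/24207) = -10183/24207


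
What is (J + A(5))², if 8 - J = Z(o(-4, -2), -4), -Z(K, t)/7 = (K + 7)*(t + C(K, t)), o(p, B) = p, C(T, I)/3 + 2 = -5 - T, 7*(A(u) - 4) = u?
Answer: 3319684/49 ≈ 67749.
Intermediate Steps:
A(u) = 4 + u/7
C(T, I) = -21 - 3*T (C(T, I) = -6 + 3*(-5 - T) = -6 + (-15 - 3*T) = -21 - 3*T)
Z(K, t) = -7*(7 + K)*(-21 + t - 3*K) (Z(K, t) = -7*(K + 7)*(t + (-21 - 3*K)) = -7*(7 + K)*(-21 + t - 3*K))
J = -265 (J = 8 - (1029 - 49*(-4) + 21*(-4)² + 294*(-4) - 7*(-4)*(-4)) = 8 - (1029 + 196 + 21*16 - 1176 - 112) = 8 - (1029 + 196 + 336 - 1176 - 112) = 8 - 1*273 = 8 - 273 = -265)
(J + A(5))² = (-265 + (4 + (⅐)*5))² = (-265 + (4 + 5/7))² = (-265 + 33/7)² = (-1822/7)² = 3319684/49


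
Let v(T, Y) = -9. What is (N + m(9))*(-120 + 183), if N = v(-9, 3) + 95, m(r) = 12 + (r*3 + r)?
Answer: 8442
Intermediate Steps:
m(r) = 12 + 4*r (m(r) = 12 + (3*r + r) = 12 + 4*r)
N = 86 (N = -9 + 95 = 86)
(N + m(9))*(-120 + 183) = (86 + (12 + 4*9))*(-120 + 183) = (86 + (12 + 36))*63 = (86 + 48)*63 = 134*63 = 8442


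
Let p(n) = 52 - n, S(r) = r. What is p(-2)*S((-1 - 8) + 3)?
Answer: -324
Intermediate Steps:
p(-2)*S((-1 - 8) + 3) = (52 - 1*(-2))*((-1 - 8) + 3) = (52 + 2)*(-9 + 3) = 54*(-6) = -324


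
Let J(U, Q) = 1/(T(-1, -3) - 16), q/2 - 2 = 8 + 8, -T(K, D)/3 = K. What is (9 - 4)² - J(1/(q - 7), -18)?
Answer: 326/13 ≈ 25.077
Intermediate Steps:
T(K, D) = -3*K
q = 36 (q = 4 + 2*(8 + 8) = 4 + 2*16 = 4 + 32 = 36)
J(U, Q) = -1/13 (J(U, Q) = 1/(-3*(-1) - 16) = 1/(3 - 16) = 1/(-13) = -1/13)
(9 - 4)² - J(1/(q - 7), -18) = (9 - 4)² - 1*(-1/13) = 5² + 1/13 = 25 + 1/13 = 326/13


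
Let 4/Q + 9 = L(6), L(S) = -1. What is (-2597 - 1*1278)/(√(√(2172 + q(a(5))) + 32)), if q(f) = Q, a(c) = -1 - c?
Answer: -3875*√5/√(160 + √54290) ≈ -437.08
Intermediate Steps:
Q = -⅖ (Q = 4/(-9 - 1) = 4/(-10) = 4*(-⅒) = -⅖ ≈ -0.40000)
q(f) = -⅖
(-2597 - 1*1278)/(√(√(2172 + q(a(5))) + 32)) = (-2597 - 1*1278)/(√(√(2172 - ⅖) + 32)) = (-2597 - 1278)/(√(√(10858/5) + 32)) = -3875/√(√54290/5 + 32) = -3875/√(32 + √54290/5)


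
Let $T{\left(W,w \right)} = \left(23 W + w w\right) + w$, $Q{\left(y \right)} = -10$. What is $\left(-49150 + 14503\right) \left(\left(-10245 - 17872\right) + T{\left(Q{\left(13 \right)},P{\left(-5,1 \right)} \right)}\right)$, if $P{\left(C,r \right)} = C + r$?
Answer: $981722745$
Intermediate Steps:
$T{\left(W,w \right)} = w + w^{2} + 23 W$ ($T{\left(W,w \right)} = \left(23 W + w^{2}\right) + w = \left(w^{2} + 23 W\right) + w = w + w^{2} + 23 W$)
$\left(-49150 + 14503\right) \left(\left(-10245 - 17872\right) + T{\left(Q{\left(13 \right)},P{\left(-5,1 \right)} \right)}\right) = \left(-49150 + 14503\right) \left(\left(-10245 - 17872\right) + \left(\left(-5 + 1\right) + \left(-5 + 1\right)^{2} + 23 \left(-10\right)\right)\right) = - 34647 \left(-28117 - \left(234 - 16\right)\right) = - 34647 \left(-28117 - 218\right) = \left(-34647\right) \left(-28335\right) = 981722745$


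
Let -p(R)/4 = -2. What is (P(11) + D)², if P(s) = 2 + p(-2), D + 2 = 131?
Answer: 19321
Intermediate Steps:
D = 129 (D = -2 + 131 = 129)
p(R) = 8 (p(R) = -4*(-2) = 8)
P(s) = 10 (P(s) = 2 + 8 = 10)
(P(11) + D)² = (10 + 129)² = 139² = 19321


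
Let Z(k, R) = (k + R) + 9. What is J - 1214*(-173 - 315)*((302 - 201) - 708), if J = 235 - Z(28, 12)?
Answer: -359606038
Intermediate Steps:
Z(k, R) = 9 + R + k (Z(k, R) = (R + k) + 9 = 9 + R + k)
J = 186 (J = 235 - (9 + 12 + 28) = 235 - 1*49 = 235 - 49 = 186)
J - 1214*(-173 - 315)*((302 - 201) - 708) = 186 - 1214*(-173 - 315)*((302 - 201) - 708) = 186 - (-592432)*(101 - 708) = 186 - (-592432)*(-607) = 186 - 1214*296216 = 186 - 359606224 = -359606038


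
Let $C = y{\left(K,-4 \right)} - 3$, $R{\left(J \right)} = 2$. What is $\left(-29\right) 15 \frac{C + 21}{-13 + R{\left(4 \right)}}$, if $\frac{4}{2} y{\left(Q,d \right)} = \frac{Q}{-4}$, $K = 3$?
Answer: $\frac{61335}{88} \approx 696.99$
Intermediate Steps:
$y{\left(Q,d \right)} = - \frac{Q}{8}$ ($y{\left(Q,d \right)} = \frac{Q \frac{1}{-4}}{2} = \frac{Q \left(- \frac{1}{4}\right)}{2} = \frac{\left(- \frac{1}{4}\right) Q}{2} = - \frac{Q}{8}$)
$C = - \frac{27}{8}$ ($C = \left(- \frac{1}{8}\right) 3 - 3 = - \frac{3}{8} - 3 = - \frac{27}{8} \approx -3.375$)
$\left(-29\right) 15 \frac{C + 21}{-13 + R{\left(4 \right)}} = \left(-29\right) 15 \frac{- \frac{27}{8} + 21}{-13 + 2} = - 435 \frac{141}{8 \left(-11\right)} = - 435 \cdot \frac{141}{8} \left(- \frac{1}{11}\right) = \left(-435\right) \left(- \frac{141}{88}\right) = \frac{61335}{88}$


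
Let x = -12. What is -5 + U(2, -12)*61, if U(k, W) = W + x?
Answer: -1469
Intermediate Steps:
U(k, W) = -12 + W (U(k, W) = W - 12 = -12 + W)
-5 + U(2, -12)*61 = -5 + (-12 - 12)*61 = -5 - 24*61 = -5 - 1464 = -1469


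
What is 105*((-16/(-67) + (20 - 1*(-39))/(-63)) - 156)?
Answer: -3307105/201 ≈ -16453.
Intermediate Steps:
105*((-16/(-67) + (20 - 1*(-39))/(-63)) - 156) = 105*((-16*(-1/67) + (20 + 39)*(-1/63)) - 156) = 105*((16/67 + 59*(-1/63)) - 156) = 105*((16/67 - 59/63) - 156) = 105*(-2945/4221 - 156) = 105*(-661421/4221) = -3307105/201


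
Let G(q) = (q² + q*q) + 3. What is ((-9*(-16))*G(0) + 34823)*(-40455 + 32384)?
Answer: -284543105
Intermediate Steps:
G(q) = 3 + 2*q² (G(q) = (q² + q²) + 3 = 2*q² + 3 = 3 + 2*q²)
((-9*(-16))*G(0) + 34823)*(-40455 + 32384) = ((-9*(-16))*(3 + 2*0²) + 34823)*(-40455 + 32384) = (144*(3 + 2*0) + 34823)*(-8071) = (144*(3 + 0) + 34823)*(-8071) = (144*3 + 34823)*(-8071) = (432 + 34823)*(-8071) = 35255*(-8071) = -284543105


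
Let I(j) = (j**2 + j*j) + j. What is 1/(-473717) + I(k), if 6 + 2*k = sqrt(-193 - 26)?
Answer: -89532515/947434 - 11*I*sqrt(219)/2 ≈ -94.5 - 81.393*I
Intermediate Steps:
k = -3 + I*sqrt(219)/2 (k = -3 + sqrt(-193 - 26)/2 = -3 + sqrt(-219)/2 = -3 + (I*sqrt(219))/2 = -3 + I*sqrt(219)/2 ≈ -3.0 + 7.3993*I)
I(j) = j + 2*j**2 (I(j) = (j**2 + j**2) + j = 2*j**2 + j = j + 2*j**2)
1/(-473717) + I(k) = 1/(-473717) + (-3 + I*sqrt(219)/2)*(1 + 2*(-3 + I*sqrt(219)/2)) = -1/473717 + (-3 + I*sqrt(219)/2)*(1 + (-6 + I*sqrt(219))) = -1/473717 + (-3 + I*sqrt(219)/2)*(-5 + I*sqrt(219)) = -1/473717 + (-5 + I*sqrt(219))*(-3 + I*sqrt(219)/2)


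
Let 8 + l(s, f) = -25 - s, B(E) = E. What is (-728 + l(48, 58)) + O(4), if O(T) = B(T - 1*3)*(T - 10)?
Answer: -815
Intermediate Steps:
l(s, f) = -33 - s (l(s, f) = -8 + (-25 - s) = -33 - s)
O(T) = (-10 + T)*(-3 + T) (O(T) = (T - 1*3)*(T - 10) = (T - 3)*(-10 + T) = (-3 + T)*(-10 + T) = (-10 + T)*(-3 + T))
(-728 + l(48, 58)) + O(4) = (-728 + (-33 - 1*48)) + (-10 + 4)*(-3 + 4) = (-728 + (-33 - 48)) - 6*1 = (-728 - 81) - 6 = -809 - 6 = -815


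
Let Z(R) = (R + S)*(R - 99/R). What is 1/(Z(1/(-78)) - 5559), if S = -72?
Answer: -6084/3417024311 ≈ -1.7805e-6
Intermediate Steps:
Z(R) = (-72 + R)*(R - 99/R) (Z(R) = (R - 72)*(R - 99/R) = (-72 + R)*(R - 99/R))
1/(Z(1/(-78)) - 5559) = 1/((-99 + (1/(-78))**2 - 72/(-78) + 7128/(1/(-78))) - 5559) = 1/((-99 + (-1/78)**2 - 72*(-1/78) + 7128/(-1/78)) - 5559) = 1/((-99 + 1/6084 + 12/13 + 7128*(-78)) - 5559) = 1/((-99 + 1/6084 + 12/13 - 555984) - 5559) = 1/(-3383203355/6084 - 5559) = 1/(-3417024311/6084) = -6084/3417024311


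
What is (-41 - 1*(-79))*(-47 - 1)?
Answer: -1824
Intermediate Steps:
(-41 - 1*(-79))*(-47 - 1) = (-41 + 79)*(-48) = 38*(-48) = -1824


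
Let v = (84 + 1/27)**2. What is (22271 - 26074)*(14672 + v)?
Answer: -60255678947/729 ≈ -8.2655e+7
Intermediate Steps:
v = 5148361/729 (v = (84 + 1/27)**2 = (2269/27)**2 = 5148361/729 ≈ 7062.2)
(22271 - 26074)*(14672 + v) = (22271 - 26074)*(14672 + 5148361/729) = -3803*15844249/729 = -60255678947/729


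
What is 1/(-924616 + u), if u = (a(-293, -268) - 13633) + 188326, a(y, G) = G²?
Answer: -1/678099 ≈ -1.4747e-6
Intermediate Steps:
u = 246517 (u = ((-268)² - 13633) + 188326 = (71824 - 13633) + 188326 = 58191 + 188326 = 246517)
1/(-924616 + u) = 1/(-924616 + 246517) = 1/(-678099) = -1/678099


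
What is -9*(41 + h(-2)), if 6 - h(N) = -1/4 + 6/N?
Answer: -1809/4 ≈ -452.25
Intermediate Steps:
h(N) = 25/4 - 6/N (h(N) = 6 - (-1/4 + 6/N) = 6 - (-1*¼ + 6/N) = 6 - (-¼ + 6/N) = 6 + (¼ - 6/N) = 25/4 - 6/N)
-9*(41 + h(-2)) = -9*(41 + (25/4 - 6/(-2))) = -9*(41 + (25/4 - 6*(-½))) = -9*(41 + (25/4 + 3)) = -9*(41 + 37/4) = -9*201/4 = -1809/4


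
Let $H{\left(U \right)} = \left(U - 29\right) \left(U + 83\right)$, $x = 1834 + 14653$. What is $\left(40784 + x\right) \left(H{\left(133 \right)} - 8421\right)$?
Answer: $804256653$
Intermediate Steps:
$x = 16487$
$H{\left(U \right)} = \left(-29 + U\right) \left(83 + U\right)$
$\left(40784 + x\right) \left(H{\left(133 \right)} - 8421\right) = \left(40784 + 16487\right) \left(\left(-2407 + 133^{2} + 54 \cdot 133\right) - 8421\right) = 57271 \left(\left(-2407 + 17689 + 7182\right) - 8421\right) = 57271 \left(22464 - 8421\right) = 57271 \cdot 14043 = 804256653$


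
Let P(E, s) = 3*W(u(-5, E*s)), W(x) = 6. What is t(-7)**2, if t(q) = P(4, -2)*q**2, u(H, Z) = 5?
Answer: 777924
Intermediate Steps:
P(E, s) = 18 (P(E, s) = 3*6 = 18)
t(q) = 18*q**2
t(-7)**2 = (18*(-7)**2)**2 = (18*49)**2 = 882**2 = 777924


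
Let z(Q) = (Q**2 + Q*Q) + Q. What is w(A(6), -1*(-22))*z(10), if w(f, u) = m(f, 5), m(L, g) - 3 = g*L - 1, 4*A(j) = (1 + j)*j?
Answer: 11445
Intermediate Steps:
A(j) = j*(1 + j)/4 (A(j) = ((1 + j)*j)/4 = (j*(1 + j))/4 = j*(1 + j)/4)
z(Q) = Q + 2*Q**2 (z(Q) = (Q**2 + Q**2) + Q = 2*Q**2 + Q = Q + 2*Q**2)
m(L, g) = 2 + L*g (m(L, g) = 3 + (g*L - 1) = 3 + (L*g - 1) = 3 + (-1 + L*g) = 2 + L*g)
w(f, u) = 2 + 5*f (w(f, u) = 2 + f*5 = 2 + 5*f)
w(A(6), -1*(-22))*z(10) = (2 + 5*((1/4)*6*(1 + 6)))*(10*(1 + 2*10)) = (2 + 5*((1/4)*6*7))*(10*(1 + 20)) = (2 + 5*(21/2))*(10*21) = (2 + 105/2)*210 = (109/2)*210 = 11445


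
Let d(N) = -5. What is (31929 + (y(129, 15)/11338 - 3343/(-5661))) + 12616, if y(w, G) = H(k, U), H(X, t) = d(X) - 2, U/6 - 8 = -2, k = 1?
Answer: 2859132763117/64184418 ≈ 44546.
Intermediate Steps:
U = 36 (U = 48 + 6*(-2) = 48 - 12 = 36)
H(X, t) = -7 (H(X, t) = -5 - 2 = -7)
y(w, G) = -7
(31929 + (y(129, 15)/11338 - 3343/(-5661))) + 12616 = (31929 + (-7/11338 - 3343/(-5661))) + 12616 = (31929 + (-7*1/11338 - 3343*(-1/5661))) + 12616 = (31929 + (-7/11338 + 3343/5661)) + 12616 = (31929 + 37863307/64184418) + 12616 = 2049382145629/64184418 + 12616 = 2859132763117/64184418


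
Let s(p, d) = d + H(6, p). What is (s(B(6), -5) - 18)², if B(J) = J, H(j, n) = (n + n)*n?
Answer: 2401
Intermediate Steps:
H(j, n) = 2*n² (H(j, n) = (2*n)*n = 2*n²)
s(p, d) = d + 2*p²
(s(B(6), -5) - 18)² = ((-5 + 2*6²) - 18)² = ((-5 + 2*36) - 18)² = ((-5 + 72) - 18)² = (67 - 18)² = 49² = 2401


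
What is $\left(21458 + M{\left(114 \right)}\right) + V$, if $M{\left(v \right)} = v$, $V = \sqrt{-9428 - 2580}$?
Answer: $21572 + 2 i \sqrt{3002} \approx 21572.0 + 109.58 i$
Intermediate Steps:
$V = 2 i \sqrt{3002}$ ($V = \sqrt{-12008} = 2 i \sqrt{3002} \approx 109.58 i$)
$\left(21458 + M{\left(114 \right)}\right) + V = \left(21458 + 114\right) + 2 i \sqrt{3002} = 21572 + 2 i \sqrt{3002}$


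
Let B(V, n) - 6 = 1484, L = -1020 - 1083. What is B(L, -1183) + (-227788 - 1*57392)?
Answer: -283690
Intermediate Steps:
L = -2103
B(V, n) = 1490 (B(V, n) = 6 + 1484 = 1490)
B(L, -1183) + (-227788 - 1*57392) = 1490 + (-227788 - 1*57392) = 1490 + (-227788 - 57392) = 1490 - 285180 = -283690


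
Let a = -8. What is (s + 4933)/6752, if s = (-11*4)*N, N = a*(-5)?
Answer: 3173/6752 ≈ 0.46993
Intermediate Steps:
N = 40 (N = -8*(-5) = 40)
s = -1760 (s = -11*4*40 = -44*40 = -1760)
(s + 4933)/6752 = (-1760 + 4933)/6752 = 3173*(1/6752) = 3173/6752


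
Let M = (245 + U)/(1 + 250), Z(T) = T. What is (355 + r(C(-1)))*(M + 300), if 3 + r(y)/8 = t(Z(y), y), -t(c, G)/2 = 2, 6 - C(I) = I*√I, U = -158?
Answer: 22540713/251 ≈ 89804.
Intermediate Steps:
C(I) = 6 - I^(3/2) (C(I) = 6 - I*√I = 6 - I^(3/2))
t(c, G) = -4 (t(c, G) = -2*2 = -4)
r(y) = -56 (r(y) = -24 + 8*(-4) = -24 - 32 = -56)
M = 87/251 (M = (245 - 158)/(1 + 250) = 87/251 ≈ 0.34661)
(355 + r(C(-1)))*(M + 300) = (355 - 56)*(87/251 + 300) = 299*(75387/251) = 22540713/251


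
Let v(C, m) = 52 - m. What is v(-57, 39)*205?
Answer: 2665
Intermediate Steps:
v(-57, 39)*205 = (52 - 1*39)*205 = (52 - 39)*205 = 13*205 = 2665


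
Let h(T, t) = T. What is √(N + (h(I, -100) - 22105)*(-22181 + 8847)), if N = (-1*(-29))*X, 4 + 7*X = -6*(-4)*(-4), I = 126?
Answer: √14360311014/7 ≈ 17119.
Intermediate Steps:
X = -100/7 (X = -4/7 + (-6*(-4)*(-4))/7 = -4/7 + (24*(-4))/7 = -4/7 + (⅐)*(-96) = -4/7 - 96/7 = -100/7 ≈ -14.286)
N = -2900/7 (N = -1*(-29)*(-100/7) = 29*(-100/7) = -2900/7 ≈ -414.29)
√(N + (h(I, -100) - 22105)*(-22181 + 8847)) = √(-2900/7 + (126 - 22105)*(-22181 + 8847)) = √(-2900/7 - 21979*(-13334)) = √(-2900/7 + 293067986) = √(2051473002/7) = √14360311014/7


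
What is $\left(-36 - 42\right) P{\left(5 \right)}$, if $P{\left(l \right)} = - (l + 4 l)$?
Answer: $1950$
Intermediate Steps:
$P{\left(l \right)} = - 5 l$
$\left(-36 - 42\right) P{\left(5 \right)} = \left(-36 - 42\right) \left(\left(-5\right) 5\right) = \left(-78\right) \left(-25\right) = 1950$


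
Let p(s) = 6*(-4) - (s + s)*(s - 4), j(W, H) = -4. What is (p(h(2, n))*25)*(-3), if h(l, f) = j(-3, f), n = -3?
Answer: 6600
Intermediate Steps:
h(l, f) = -4
p(s) = -24 - 2*s*(-4 + s)
(p(h(2, n))*25)*(-3) = ((-24 - 2*(-4)² + 8*(-4))*25)*(-3) = ((-24 - 2*16 - 32)*25)*(-3) = ((-24 - 32 - 32)*25)*(-3) = -88*25*(-3) = -2200*(-3) = 6600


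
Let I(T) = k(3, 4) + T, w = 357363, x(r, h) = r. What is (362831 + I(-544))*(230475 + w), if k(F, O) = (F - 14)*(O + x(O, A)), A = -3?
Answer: 212914335762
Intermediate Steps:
k(F, O) = 2*O*(-14 + F) (k(F, O) = (F - 14)*(O + O) = (-14 + F)*(2*O) = 2*O*(-14 + F))
I(T) = -88 + T (I(T) = 2*4*(-14 + 3) + T = 2*4*(-11) + T = -88 + T)
(362831 + I(-544))*(230475 + w) = (362831 + (-88 - 544))*(230475 + 357363) = (362831 - 632)*587838 = 362199*587838 = 212914335762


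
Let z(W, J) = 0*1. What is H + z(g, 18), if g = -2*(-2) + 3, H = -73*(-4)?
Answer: 292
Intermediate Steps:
H = 292
g = 7 (g = 4 + 3 = 7)
z(W, J) = 0
H + z(g, 18) = 292 + 0 = 292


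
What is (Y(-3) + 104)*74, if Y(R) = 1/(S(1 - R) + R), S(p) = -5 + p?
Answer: 15355/2 ≈ 7677.5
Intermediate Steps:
Y(R) = -¼ (Y(R) = 1/((-5 + (1 - R)) + R) = 1/((-4 - R) + R) = 1/(-4) = -¼)
(Y(-3) + 104)*74 = (-¼ + 104)*74 = (415/4)*74 = 15355/2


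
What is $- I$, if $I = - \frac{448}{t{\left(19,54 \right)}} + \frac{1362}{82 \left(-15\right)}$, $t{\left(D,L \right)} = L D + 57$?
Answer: $\frac{337681}{222015} \approx 1.521$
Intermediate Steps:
$t{\left(D,L \right)} = 57 + D L$ ($t{\left(D,L \right)} = D L + 57 = 57 + D L$)
$I = - \frac{337681}{222015}$ ($I = - \frac{448}{57 + 19 \cdot 54} + \frac{1362}{82 \left(-15\right)} = - \frac{448}{57 + 1026} + \frac{1362}{-1230} = - \frac{448}{1083} + 1362 \left(- \frac{1}{1230}\right) = \left(-448\right) \frac{1}{1083} - \frac{227}{205} = - \frac{448}{1083} - \frac{227}{205} = - \frac{337681}{222015} \approx -1.521$)
$- I = \left(-1\right) \left(- \frac{337681}{222015}\right) = \frac{337681}{222015}$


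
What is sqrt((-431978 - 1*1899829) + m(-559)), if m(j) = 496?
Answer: I*sqrt(2331311) ≈ 1526.9*I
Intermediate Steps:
sqrt((-431978 - 1*1899829) + m(-559)) = sqrt((-431978 - 1*1899829) + 496) = sqrt((-431978 - 1899829) + 496) = sqrt(-2331807 + 496) = sqrt(-2331311) = I*sqrt(2331311)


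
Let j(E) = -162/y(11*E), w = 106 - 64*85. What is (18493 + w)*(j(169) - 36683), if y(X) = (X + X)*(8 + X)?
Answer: -1675372724488420/3470753 ≈ -4.8271e+8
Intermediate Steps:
y(X) = 2*X*(8 + X) (y(X) = (2*X)*(8 + X) = 2*X*(8 + X))
w = -5334 (w = 106 - 5440 = -5334)
j(E) = -81/(11*E*(8 + 11*E)) (j(E) = -162*1/(22*E*(8 + 11*E)) = -81/(11*E*(8 + 11*E)))
(18493 + w)*(j(169) - 36683) = (18493 - 5334)*(-81/11/(169*(8 + 11*169)) - 36683) = 13159*(-81/11*1/169/(8 + 1859) - 36683) = 13159*(-81/11*1/169/1867 - 36683) = 13159*(-81/11*1/169*1/1867 - 36683) = 13159*(-81/3470753 - 36683) = 13159*(-127317632380/3470753) = -1675372724488420/3470753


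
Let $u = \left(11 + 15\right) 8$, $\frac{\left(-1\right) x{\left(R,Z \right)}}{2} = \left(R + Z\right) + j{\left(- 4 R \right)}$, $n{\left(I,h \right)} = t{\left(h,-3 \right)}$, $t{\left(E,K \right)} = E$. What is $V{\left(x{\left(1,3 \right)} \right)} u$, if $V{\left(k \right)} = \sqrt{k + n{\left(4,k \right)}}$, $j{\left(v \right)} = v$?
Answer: $0$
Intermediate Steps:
$n{\left(I,h \right)} = h$
$x{\left(R,Z \right)} = - 2 Z + 6 R$ ($x{\left(R,Z \right)} = - 2 \left(\left(R + Z\right) - 4 R\right) = - 2 \left(Z - 3 R\right) = - 2 Z + 6 R$)
$V{\left(k \right)} = \sqrt{2} \sqrt{k}$ ($V{\left(k \right)} = \sqrt{k + k} = \sqrt{2 k} = \sqrt{2} \sqrt{k}$)
$u = 208$ ($u = 26 \cdot 8 = 208$)
$V{\left(x{\left(1,3 \right)} \right)} u = \sqrt{2} \sqrt{\left(-2\right) 3 + 6 \cdot 1} \cdot 208 = \sqrt{2} \sqrt{-6 + 6} \cdot 208 = \sqrt{2} \sqrt{0} \cdot 208 = \sqrt{2} \cdot 0 \cdot 208 = 0 \cdot 208 = 0$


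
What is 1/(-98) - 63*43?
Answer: -265483/98 ≈ -2709.0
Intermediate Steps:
1/(-98) - 63*43 = -1/98 - 2709 = -265483/98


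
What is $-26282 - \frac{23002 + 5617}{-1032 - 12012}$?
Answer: $- \frac{342793789}{13044} \approx -26280.0$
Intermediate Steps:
$-26282 - \frac{23002 + 5617}{-1032 - 12012} = -26282 - \frac{28619}{-13044} = -26282 - 28619 \left(- \frac{1}{13044}\right) = -26282 - - \frac{28619}{13044} = -26282 + \frac{28619}{13044} = - \frac{342793789}{13044}$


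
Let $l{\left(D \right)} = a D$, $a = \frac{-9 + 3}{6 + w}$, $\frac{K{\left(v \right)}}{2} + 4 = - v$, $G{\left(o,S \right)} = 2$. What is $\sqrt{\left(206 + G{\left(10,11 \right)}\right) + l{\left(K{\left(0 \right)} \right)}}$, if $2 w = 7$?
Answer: $\frac{4 \sqrt{4807}}{19} \approx 14.596$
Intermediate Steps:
$w = \frac{7}{2}$ ($w = \frac{1}{2} \cdot 7 = \frac{7}{2} \approx 3.5$)
$K{\left(v \right)} = -8 - 2 v$ ($K{\left(v \right)} = -8 + 2 \left(- v\right) = -8 - 2 v$)
$a = - \frac{12}{19}$ ($a = \frac{-9 + 3}{6 + \frac{7}{2}} = - \frac{6}{\frac{19}{2}} = \left(-6\right) \frac{2}{19} = - \frac{12}{19} \approx -0.63158$)
$l{\left(D \right)} = - \frac{12 D}{19}$
$\sqrt{\left(206 + G{\left(10,11 \right)}\right) + l{\left(K{\left(0 \right)} \right)}} = \sqrt{\left(206 + 2\right) - \frac{12 \left(-8 - 0\right)}{19}} = \sqrt{208 - \frac{12 \left(-8 + 0\right)}{19}} = \sqrt{208 - - \frac{96}{19}} = \sqrt{208 + \frac{96}{19}} = \sqrt{\frac{4048}{19}} = \frac{4 \sqrt{4807}}{19}$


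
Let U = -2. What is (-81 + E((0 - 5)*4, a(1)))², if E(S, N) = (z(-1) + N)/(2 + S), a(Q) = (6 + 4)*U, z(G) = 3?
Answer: 2076481/324 ≈ 6408.9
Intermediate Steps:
a(Q) = -20 (a(Q) = (6 + 4)*(-2) = 10*(-2) = -20)
E(S, N) = (3 + N)/(2 + S)
(-81 + E((0 - 5)*4, a(1)))² = (-81 + (3 - 20)/(2 + (0 - 5)*4))² = (-81 - 17/(2 - 5*4))² = (-81 - 17/(2 - 20))² = (-81 - 17/(-18))² = (-81 - 1/18*(-17))² = (-81 + 17/18)² = (-1441/18)² = 2076481/324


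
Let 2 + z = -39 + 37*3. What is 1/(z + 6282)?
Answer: 1/6352 ≈ 0.00015743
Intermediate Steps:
z = 70 (z = -2 + (-39 + 37*3) = -2 + (-39 + 111) = -2 + 72 = 70)
1/(z + 6282) = 1/(70 + 6282) = 1/6352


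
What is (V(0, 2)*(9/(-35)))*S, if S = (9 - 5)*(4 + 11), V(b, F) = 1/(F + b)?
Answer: -54/7 ≈ -7.7143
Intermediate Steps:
S = 60 (S = 4*15 = 60)
(V(0, 2)*(9/(-35)))*S = ((9/(-35))/(2 + 0))*60 = ((9*(-1/35))/2)*60 = ((½)*(-9/35))*60 = -9/70*60 = -54/7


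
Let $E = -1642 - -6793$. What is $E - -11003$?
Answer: $16154$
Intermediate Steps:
$E = 5151$ ($E = -1642 + 6793 = 5151$)
$E - -11003 = 5151 - -11003 = 5151 + 11003 = 16154$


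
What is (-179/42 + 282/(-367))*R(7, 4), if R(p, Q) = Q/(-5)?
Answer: 155074/38535 ≈ 4.0242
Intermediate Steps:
R(p, Q) = -Q/5 (R(p, Q) = Q*(-⅕) = -Q/5)
(-179/42 + 282/(-367))*R(7, 4) = (-179/42 + 282/(-367))*(-⅕*4) = (-179*1/42 + 282*(-1/367))*(-⅘) = (-179/42 - 282/367)*(-⅘) = -77537/15414*(-⅘) = 155074/38535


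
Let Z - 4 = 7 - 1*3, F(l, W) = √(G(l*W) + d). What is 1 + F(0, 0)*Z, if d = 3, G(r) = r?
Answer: 1 + 8*√3 ≈ 14.856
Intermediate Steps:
F(l, W) = √(3 + W*l) (F(l, W) = √(l*W + 3) = √(W*l + 3) = √(3 + W*l))
Z = 8 (Z = 4 + (7 - 1*3) = 4 + (7 - 3) = 4 + 4 = 8)
1 + F(0, 0)*Z = 1 + √(3 + 0*0)*8 = 1 + √(3 + 0)*8 = 1 + √3*8 = 1 + 8*√3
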